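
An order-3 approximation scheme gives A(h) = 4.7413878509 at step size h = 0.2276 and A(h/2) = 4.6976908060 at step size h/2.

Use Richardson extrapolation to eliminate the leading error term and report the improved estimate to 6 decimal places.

Method order is 3; weight 2^3 = 8.
8 × 4.6976908060 − 4.7413878509 = 32.8401385971
32.8401385971 ÷ 7 = 4.6914483710

4.691448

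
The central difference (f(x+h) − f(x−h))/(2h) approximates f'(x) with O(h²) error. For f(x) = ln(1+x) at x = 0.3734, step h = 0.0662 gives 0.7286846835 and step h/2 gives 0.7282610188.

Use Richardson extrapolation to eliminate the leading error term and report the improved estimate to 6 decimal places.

0.728120

Leading term ∝ h^2; use weight 4 = 2^2.
Numerator 4*A(h/2) − A(h) = 4*0.7282610188 − 0.7286846835 = 2.1843593917
Divide by 2^2 − 1 = 3.
So the Richardson estimate is 0.7281197972.
Shift from A(h/2): −0.0001412216.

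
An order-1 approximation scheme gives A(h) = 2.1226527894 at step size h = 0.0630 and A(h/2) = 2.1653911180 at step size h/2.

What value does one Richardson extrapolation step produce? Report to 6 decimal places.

Leading term ∝ h^1; use weight 2 = 2^1.
2·2.1653911180 − 2.1226527894 = 2.2081294466
Divide by 2^1 − 1 = 1.
So the Richardson estimate is 2.2081294466.
Gap between inputs: 4.274e-02; correction applied: +0.0427383286.

2.208129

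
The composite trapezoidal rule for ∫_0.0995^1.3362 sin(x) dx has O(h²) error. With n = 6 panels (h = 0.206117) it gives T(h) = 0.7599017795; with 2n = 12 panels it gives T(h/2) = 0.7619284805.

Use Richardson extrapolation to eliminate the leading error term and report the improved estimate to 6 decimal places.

Leading term ∝ h^2; use weight 4 = 2^2.
A(h/2) − A(h) = 0.7619284805 − 0.7599017795 = 0.0020267010
Correction (A(h/2) − A(h))/(4 − 1) = 0.0020267010/3 = 0.0006755670
R = A(h/2) + (A(h/2) − A(h))/3 = 0.7619284805 + 0.0006755670 = 0.7626040475

0.762604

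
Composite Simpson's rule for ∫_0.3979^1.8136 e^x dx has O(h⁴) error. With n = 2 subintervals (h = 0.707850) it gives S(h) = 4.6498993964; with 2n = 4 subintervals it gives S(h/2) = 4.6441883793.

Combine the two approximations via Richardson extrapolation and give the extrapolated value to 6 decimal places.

4.643808

r = 4: numerator weight 16, denominator 15.
A(h/2) − A(h) = 4.6441883793 − 4.6498993964 = -0.0057110171
Correction (A(h/2) − A(h))/(16 − 1) = (-0.0057110171)/15 = -0.0003807345
R = A(h/2) + (A(h/2) − A(h))/15 = 4.6441883793 − 0.0003807345 = 4.6438076448
Correction |R − A(h/2)| = 3.807e-04; gap |A(h/2) − A(h)| = 5.711e-03.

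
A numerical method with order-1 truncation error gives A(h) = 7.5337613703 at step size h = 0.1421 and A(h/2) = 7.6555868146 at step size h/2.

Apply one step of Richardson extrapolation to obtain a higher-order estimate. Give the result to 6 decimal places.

r = 1: numerator weight 2, denominator 1.
2*7.6555868146 − 7.5337613703 = 7.7774122589
Extrapolated: 7.7774122589 / 1 = 7.7774122589

7.777412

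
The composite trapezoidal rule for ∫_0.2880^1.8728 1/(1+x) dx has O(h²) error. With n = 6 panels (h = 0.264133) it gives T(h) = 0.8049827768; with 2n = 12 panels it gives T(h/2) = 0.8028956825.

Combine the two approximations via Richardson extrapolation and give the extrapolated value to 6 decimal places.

Order 2 gives 2^r = 4 and 2^r − 1 = 3.
4·0.8028956825 − 0.8049827768 = 2.4065999532
2.4065999532 ÷ 3 = 0.8021999844
Gap between inputs: 2.087e-03; correction applied: −0.0006956981.

0.802200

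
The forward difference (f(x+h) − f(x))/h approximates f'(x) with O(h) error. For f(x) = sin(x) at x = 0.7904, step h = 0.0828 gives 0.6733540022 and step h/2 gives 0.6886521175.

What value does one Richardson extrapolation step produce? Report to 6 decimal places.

r = 1: numerator weight 2, denominator 1.
2 × 0.6886521175 = 1.3773042350; subtract 0.6733540022 → 0.7039502328
Extrapolated: 0.7039502328 / 1 = 0.7039502328
Shift from A(h/2): +0.0152981153.

0.703950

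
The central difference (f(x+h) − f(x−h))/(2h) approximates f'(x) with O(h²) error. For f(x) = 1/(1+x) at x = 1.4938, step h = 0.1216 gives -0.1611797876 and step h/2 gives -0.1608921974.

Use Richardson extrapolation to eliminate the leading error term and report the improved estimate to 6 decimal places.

r = 2, so 2^r = 4.
2^2·A(h/2) = -0.6435687896; minus A(h) gives -0.4823890020.
Divide by 2^2 − 1 = 3.
So the Richardson estimate is -0.1607963340.
Shift from A(h/2): +0.0000958634.

-0.160796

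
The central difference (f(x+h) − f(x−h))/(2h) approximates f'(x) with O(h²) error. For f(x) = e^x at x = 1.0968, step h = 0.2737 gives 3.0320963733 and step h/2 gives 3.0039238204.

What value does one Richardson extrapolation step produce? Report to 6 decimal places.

Order 2 gives 2^r = 4 and 2^r − 1 = 3.
Numerator 4 × A(h/2) − A(h) = 4 × 3.0039238204 − 3.0320963733 = 8.9835989083
Divide by 2^2 − 1 = 3.
R = 8.9835989083/3 = 2.9945329694
Gap between inputs: 2.817e-02; correction applied: −0.0093908510.

2.994533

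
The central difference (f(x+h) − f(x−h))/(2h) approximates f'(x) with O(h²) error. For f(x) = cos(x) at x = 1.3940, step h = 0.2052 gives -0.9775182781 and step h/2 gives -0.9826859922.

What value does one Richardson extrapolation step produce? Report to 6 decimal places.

-0.984409

r = 2, so 2^r = 4.
4 × (-0.9826859922) − (-0.9775182781) = -2.9532256907
Divide by 2^2 − 1 = 3.
(-2.9532256907) ÷ 3 = -0.9844085636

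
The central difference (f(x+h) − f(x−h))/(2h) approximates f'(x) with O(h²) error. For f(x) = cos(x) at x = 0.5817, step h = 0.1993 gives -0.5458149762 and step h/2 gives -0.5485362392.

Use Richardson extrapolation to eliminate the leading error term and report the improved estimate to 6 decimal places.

-0.549443

Method order is 2; weight 2^2 = 4.
Numerator 4 × A(h/2) − A(h) = 4 × (-0.5485362392) − (-0.5458149762) = -1.6483299806
(4 × (-0.5485362392) − (-0.5458149762))/(4 − 1) = -0.5494433269
Shift from A(h/2): −0.0009070877.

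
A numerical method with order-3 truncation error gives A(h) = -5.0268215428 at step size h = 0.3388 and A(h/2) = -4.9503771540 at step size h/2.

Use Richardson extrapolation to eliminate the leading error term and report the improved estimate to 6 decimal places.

Leading term ∝ h^3; use weight 8 = 2^3.
2^3·A(h/2) = -39.6030172320; minus A(h) gives -34.5761956892.
Denominator 8 − 1 = 7.
Result: -4.9394565270

-4.939457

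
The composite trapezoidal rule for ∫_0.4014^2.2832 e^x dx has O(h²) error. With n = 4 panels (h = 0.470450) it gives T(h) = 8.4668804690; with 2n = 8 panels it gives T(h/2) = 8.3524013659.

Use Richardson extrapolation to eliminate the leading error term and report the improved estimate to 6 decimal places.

r = 2: numerator weight 4, denominator 3.
Numerator 4 × A(h/2) − A(h) = 4 × 8.3524013659 − 8.4668804690 = 24.9427249946
Divide by 2^2 − 1 = 3.
(4 × 8.3524013659 − 8.4668804690)/(4 − 1) = 8.3142416649

8.314242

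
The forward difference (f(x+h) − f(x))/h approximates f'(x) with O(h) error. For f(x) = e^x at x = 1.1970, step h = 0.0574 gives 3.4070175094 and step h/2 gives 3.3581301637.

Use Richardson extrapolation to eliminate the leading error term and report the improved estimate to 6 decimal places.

3.309243

Order 1 gives 2^r = 2 and 2^r − 1 = 1.
2×3.3581301637 = 6.7162603274; 6.7162603274 − 3.4070175094 = 3.3092428180
R = 3.3092428180/1 = 3.3092428180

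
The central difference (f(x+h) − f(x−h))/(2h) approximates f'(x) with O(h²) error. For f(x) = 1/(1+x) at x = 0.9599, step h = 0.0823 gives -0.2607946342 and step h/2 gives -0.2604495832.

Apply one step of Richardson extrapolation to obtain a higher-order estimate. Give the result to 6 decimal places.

-0.260335

Order 2 gives 2^r = 4 and 2^r − 1 = 3.
Top: 4(-0.2604495832) − (-0.2607946342) = -0.7810036986
R = (-0.7810036986)/3 = -0.2603345662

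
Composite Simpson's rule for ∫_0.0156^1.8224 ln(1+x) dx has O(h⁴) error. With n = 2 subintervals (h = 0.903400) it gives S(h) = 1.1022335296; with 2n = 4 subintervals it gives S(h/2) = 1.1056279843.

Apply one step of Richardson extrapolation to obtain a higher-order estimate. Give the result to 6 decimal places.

Method order is 4; weight 2^4 = 16.
Difference of the inputs: 1.1056279843 − 1.1022335296 = 0.0033944547
Divide by 2^4 − 1 = 15: 0.0033944547/15 = 0.0002262970
R = 1.1056279843 + 0.0002262970 = 1.1058542813

1.105854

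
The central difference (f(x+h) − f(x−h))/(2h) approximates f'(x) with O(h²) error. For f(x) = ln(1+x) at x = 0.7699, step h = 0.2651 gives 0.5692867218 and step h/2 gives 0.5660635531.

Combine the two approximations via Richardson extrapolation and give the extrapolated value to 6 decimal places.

r = 2: numerator weight 4, denominator 3.
4 × 0.5660635531 = 2.2642542124; subtract 0.5692867218 → 1.6949674906
Extrapolated: 1.6949674906 / 3 = 0.5649891635
Correction |R − A(h/2)| = 1.074e-03; gap |A(h/2) − A(h)| = 3.223e-03.

0.564989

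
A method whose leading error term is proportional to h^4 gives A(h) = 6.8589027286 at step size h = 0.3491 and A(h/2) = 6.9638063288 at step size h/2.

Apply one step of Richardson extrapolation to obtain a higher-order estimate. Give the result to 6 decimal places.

6.970800

r = 4, so 2^r = 16.
Numerator 16*A(h/2) − A(h) = 16*6.9638063288 − 6.8589027286 = 104.5619985322
(16*6.9638063288 − 6.8589027286)/(16 − 1) = 6.9707999021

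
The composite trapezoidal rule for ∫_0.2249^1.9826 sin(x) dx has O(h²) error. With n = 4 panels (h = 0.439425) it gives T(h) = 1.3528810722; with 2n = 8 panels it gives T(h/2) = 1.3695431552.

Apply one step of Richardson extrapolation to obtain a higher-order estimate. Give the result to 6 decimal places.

1.375097

Method order is 2; weight 2^2 = 4.
4 × 1.3695431552 = 5.4781726208; subtract 1.3528810722 → 4.1252915486
(4 × 1.3695431552 − 1.3528810722)/(4 − 1) = 1.3750971829
Shift from A(h/2): +0.0055540277.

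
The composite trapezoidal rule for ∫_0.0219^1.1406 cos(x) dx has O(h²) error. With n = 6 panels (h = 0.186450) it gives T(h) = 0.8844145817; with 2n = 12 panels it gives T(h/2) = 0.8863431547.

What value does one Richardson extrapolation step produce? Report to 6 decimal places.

Order 2 gives 2^r = 4 and 2^r − 1 = 3.
A(h/2) − A(h) = 0.8863431547 − 0.8844145817 = 0.0019285730
Divide by 2^2 − 1 = 3: 0.0019285730/3 = 0.0006428577
R = 0.8863431547 + 0.0006428577 = 0.8869860124
Correction |R − A(h/2)| = 6.429e-04; gap |A(h/2) − A(h)| = 1.929e-03.

0.886986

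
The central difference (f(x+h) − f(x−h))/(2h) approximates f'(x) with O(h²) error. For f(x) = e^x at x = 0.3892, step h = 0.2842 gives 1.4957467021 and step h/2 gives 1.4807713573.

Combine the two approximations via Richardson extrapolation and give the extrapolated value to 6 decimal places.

1.475780

r = 2, so 2^r = 4.
4 × 1.4807713573 = 5.9230854292; 5.9230854292 − 1.4957467021 = 4.4273387271
R = 4.4273387271/3 = 1.4757795757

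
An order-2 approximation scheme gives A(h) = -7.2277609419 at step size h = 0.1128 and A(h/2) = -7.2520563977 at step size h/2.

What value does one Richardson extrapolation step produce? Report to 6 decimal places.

With r = 2 the leading error scales as h^2, so the weight is 2^2 = 4.
2^2*A(h/2) = -29.0082255908; minus A(h) gives -21.7804646489.
(-21.7804646489) ÷ 3 = -7.2601548830
Correction |R − A(h/2)| = 8.098e-03; gap |A(h/2) − A(h)| = 2.430e-02.

-7.260155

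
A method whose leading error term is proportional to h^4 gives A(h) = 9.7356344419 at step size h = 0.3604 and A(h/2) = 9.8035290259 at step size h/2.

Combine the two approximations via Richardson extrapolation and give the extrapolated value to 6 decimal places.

Error is O(h^4); halving h shrinks it by 2^4 = 16.
Top: 16(9.8035290259) − (9.7356344419) = 147.1208299725
(16×9.8035290259 − 9.7356344419)/(16 − 1) = 9.8080553315
Shift from A(h/2): +0.0045263056.

9.808055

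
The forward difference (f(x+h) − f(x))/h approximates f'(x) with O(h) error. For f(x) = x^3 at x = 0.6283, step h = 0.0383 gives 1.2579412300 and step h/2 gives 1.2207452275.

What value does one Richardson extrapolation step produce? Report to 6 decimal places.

Leading term ∝ h^1; use weight 2 = 2^1.
2 × 1.2207452275 = 2.4414904550; 2.4414904550 − 1.2579412300 = 1.1835492250
(2 × 1.2207452275 − 1.2579412300)/(2 − 1) = 1.1835492250

1.183549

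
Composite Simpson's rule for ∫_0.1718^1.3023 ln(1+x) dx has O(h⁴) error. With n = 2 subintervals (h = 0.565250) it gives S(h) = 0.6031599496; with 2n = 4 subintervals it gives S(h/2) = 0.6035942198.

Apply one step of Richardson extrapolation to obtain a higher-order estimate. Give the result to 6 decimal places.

Order 4 gives 2^r = 16 and 2^r − 1 = 15.
2^4*A(h/2) = 9.6575075168; minus A(h) gives 9.0543475672.
Extrapolated: 9.0543475672 / 15 = 0.6036231711

0.603623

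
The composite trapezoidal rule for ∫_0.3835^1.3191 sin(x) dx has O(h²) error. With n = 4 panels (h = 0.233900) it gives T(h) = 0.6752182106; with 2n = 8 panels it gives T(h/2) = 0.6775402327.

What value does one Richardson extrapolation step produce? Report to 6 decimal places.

r = 2, so 2^r = 4.
Numerator 4*A(h/2) − A(h) = 4*0.6775402327 − 0.6752182106 = 2.0349427202
Denominator 4 − 1 = 3.
(4*0.6775402327 − 0.6752182106)/(4 − 1) = 0.6783142401

0.678314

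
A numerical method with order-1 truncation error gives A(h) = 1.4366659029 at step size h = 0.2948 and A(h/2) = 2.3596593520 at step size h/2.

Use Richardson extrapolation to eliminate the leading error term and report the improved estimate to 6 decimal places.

r = 1: numerator weight 2, denominator 1.
2 × 2.3596593520 = 4.7193187040; subtract 1.4366659029 → 3.2826528011
3.2826528011 ÷ 1 = 3.2826528011

3.282653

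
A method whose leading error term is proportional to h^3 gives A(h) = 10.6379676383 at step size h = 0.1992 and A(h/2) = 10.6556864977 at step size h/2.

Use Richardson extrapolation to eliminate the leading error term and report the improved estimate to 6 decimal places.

Leading term ∝ h^3; use weight 8 = 2^3.
A(h/2) − A(h) = 10.6556864977 − 10.6379676383 = 0.0177188594
Divide by 2^3 − 1 = 7: 0.0177188594/7 = 0.0025312656
R = A(h/2) + (A(h/2) − A(h))/7 = 10.6556864977 + 0.0025312656 = 10.6582177633
Gap between inputs: 1.772e-02; correction applied: +0.0025312656.

10.658218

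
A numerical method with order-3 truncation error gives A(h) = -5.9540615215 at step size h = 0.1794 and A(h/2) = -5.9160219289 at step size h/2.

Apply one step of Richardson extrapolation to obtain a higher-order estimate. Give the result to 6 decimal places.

Error is O(h^3); halving h shrinks it by 2^3 = 8.
Difference of the inputs: -5.9160219289 − (-5.9540615215) = 0.0380395926
Divide by 2^3 − 1 = 7: 0.0380395926/7 = 0.0054342275
R = -5.9160219289 + 0.0054342275 = -5.9105877014

-5.910588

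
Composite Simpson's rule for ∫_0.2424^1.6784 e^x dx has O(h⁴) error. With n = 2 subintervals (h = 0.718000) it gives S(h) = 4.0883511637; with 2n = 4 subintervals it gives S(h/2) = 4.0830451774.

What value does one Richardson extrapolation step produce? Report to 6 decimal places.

The method has order 4: 2^4 = 16.
16*4.0830451774 = 65.3287228384; subtract 4.0883511637 → 61.2403716747
Divide by 2^4 − 1 = 15.
61.2403716747 ÷ 15 = 4.0826914450
Shift from A(h/2): −0.0003537324.

4.082691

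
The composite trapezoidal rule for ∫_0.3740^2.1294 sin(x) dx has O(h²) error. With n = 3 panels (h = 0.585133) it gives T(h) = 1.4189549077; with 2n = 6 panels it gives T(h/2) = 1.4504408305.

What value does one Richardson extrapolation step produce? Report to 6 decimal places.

1.460936

The method has order 2: 2^2 = 4.
2^2*A(h/2) = 5.8017633220; minus A(h) gives 4.3828084143.
R = 4.3828084143/3 = 1.4609361381
Gap between inputs: 3.149e-02; correction applied: +0.0104953076.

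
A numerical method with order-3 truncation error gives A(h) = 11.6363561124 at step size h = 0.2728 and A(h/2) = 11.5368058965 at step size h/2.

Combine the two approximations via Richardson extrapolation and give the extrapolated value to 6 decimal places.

Leading term ∝ h^3; use weight 8 = 2^3.
2^3*A(h/2) = 92.2944471720; minus A(h) gives 80.6580910596.
(8*11.5368058965 − 11.6363561124)/(8 − 1) = 11.5225844371

11.522584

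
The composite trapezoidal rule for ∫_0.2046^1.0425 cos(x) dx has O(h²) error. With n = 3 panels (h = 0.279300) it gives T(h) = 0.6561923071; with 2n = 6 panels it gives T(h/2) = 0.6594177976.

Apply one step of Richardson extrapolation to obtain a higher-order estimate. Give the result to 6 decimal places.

0.660493

Leading term ∝ h^2; use weight 4 = 2^2.
Numerator 4 × A(h/2) − A(h) = 4 × 0.6594177976 − 0.6561923071 = 1.9814788833
Denominator 4 − 1 = 3.
Result: 0.6604929611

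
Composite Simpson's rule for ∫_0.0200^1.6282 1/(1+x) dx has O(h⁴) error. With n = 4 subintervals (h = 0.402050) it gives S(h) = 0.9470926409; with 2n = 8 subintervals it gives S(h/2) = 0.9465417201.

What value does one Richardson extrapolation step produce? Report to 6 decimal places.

0.946505

The method has order 4: 2^4 = 16.
2^4 × A(h/2) = 15.1446675216; minus A(h) gives 14.1975748807.
R = 14.1975748807/15 = 0.9465049920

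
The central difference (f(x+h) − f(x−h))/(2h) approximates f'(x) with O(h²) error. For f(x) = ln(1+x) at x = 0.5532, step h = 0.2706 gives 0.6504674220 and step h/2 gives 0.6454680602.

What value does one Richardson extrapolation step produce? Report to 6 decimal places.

0.643802

With r = 2 the leading error scales as h^2, so the weight is 2^2 = 4.
2^2·A(h/2) = 2.5818722408; minus A(h) gives 1.9314048188.
Extrapolated: 1.9314048188 / 3 = 0.6438016063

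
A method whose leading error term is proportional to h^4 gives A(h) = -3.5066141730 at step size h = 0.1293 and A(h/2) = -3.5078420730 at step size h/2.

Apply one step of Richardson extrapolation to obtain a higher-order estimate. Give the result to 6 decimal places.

-3.507924

With r = 4 the leading error scales as h^4, so the weight is 2^4 = 16.
16*(-3.5078420730) = -56.1254731680; subtract (-3.5066141730) → -52.6188589950
Denominator 16 − 1 = 15.
Extrapolated: (-52.6188589950) / 15 = -3.5079239330
Gap between inputs: 1.228e-03; correction applied: −0.0000818600.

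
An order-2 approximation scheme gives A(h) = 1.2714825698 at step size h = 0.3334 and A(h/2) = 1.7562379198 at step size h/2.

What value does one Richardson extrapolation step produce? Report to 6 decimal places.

1.917823

r = 2: numerator weight 4, denominator 3.
4·1.7562379198 − 1.2714825698 = 5.7534691094
Divide by 2^2 − 1 = 3.
(4·1.7562379198 − 1.2714825698)/(4 − 1) = 1.9178230365
Shift from A(h/2): +0.1615851167.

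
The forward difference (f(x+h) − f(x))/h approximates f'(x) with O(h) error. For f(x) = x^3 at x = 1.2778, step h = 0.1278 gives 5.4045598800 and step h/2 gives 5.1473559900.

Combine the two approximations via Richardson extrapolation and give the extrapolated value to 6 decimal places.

4.890152

Leading term ∝ h^1; use weight 2 = 2^1.
2×5.1473559900 = 10.2947119800; subtract 5.4045598800 → 4.8901521000
Denominator 2 − 1 = 1.
(2×5.1473559900 − 5.4045598800)/(2 − 1) = 4.8901521000
Correction |R − A(h/2)| = 2.572e-01; gap |A(h/2) − A(h)| = 2.572e-01.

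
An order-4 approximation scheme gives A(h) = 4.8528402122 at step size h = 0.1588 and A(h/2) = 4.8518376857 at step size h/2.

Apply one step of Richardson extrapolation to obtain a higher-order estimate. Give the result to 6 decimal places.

4.851771

r = 4, so 2^r = 16.
16 × 4.8518376857 = 77.6294029712; 77.6294029712 − 4.8528402122 = 72.7765627590
Divide by 2^4 − 1 = 15.
Result: 4.8517708506
Shift from A(h/2): −0.0000668351.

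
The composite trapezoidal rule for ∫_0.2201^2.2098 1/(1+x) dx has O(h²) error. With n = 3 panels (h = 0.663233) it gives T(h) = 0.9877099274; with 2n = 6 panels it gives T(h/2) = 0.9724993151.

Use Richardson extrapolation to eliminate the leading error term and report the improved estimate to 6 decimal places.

r = 2, so 2^r = 4.
4×0.9724993151 − 0.9877099274 = 2.9022873330
(4×0.9724993151 − 0.9877099274)/(4 − 1) = 0.9674291110

0.967429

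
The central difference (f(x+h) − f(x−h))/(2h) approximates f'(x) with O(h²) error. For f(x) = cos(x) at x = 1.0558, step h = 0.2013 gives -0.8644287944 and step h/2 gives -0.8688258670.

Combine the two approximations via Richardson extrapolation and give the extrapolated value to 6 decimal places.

-0.870292

Error is O(h^2); halving h shrinks it by 2^2 = 4.
Top: 4(-0.8688258670) − (-0.8644287944) = -2.6108746736
(4·(-0.8688258670) − (-0.8644287944))/(4 − 1) = -0.8702915579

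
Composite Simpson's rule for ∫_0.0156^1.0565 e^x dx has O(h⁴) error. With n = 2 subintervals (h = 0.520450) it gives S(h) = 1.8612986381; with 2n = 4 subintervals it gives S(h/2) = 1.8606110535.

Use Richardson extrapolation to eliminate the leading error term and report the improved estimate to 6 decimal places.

1.860565

The method has order 4: 2^4 = 16.
A(h/2) − A(h) = 1.8606110535 − 1.8612986381 = -0.0006875846
Correction (A(h/2) − A(h))/(16 − 1) = (-0.0006875846)/15 = -0.0000458390
R = 1.8606110535 − 0.0000458390 = 1.8605652145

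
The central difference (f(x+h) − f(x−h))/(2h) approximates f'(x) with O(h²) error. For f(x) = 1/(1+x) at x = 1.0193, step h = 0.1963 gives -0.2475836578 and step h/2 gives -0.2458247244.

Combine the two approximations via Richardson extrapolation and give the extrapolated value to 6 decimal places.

-0.245238

Error is O(h^2); halving h shrinks it by 2^2 = 4.
Weighted: (-0.9832988976) − (-0.2475836578) = -0.7357152398
Extrapolated: (-0.7357152398) / 3 = -0.2452384133
Gap between inputs: 1.759e-03; correction applied: +0.0005863111.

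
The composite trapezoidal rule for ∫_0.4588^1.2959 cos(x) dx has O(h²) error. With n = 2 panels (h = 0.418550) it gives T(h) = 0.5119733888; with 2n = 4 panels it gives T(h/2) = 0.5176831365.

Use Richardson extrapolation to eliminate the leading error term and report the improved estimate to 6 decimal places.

Order 2 gives 2^r = 4 and 2^r − 1 = 3.
4·0.5176831365 = 2.0707325460; subtract 0.5119733888 → 1.5587591572
(4·0.5176831365 − 0.5119733888)/(4 − 1) = 0.5195863857
Gap between inputs: 5.710e-03; correction applied: +0.0019032492.

0.519586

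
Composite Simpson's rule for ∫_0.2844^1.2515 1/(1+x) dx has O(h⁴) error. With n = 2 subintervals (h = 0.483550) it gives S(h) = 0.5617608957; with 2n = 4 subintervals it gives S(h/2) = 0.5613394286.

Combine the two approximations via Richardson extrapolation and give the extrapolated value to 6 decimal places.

0.561311

The method has order 4: 2^4 = 16.
Weighted: 8.9814308576 − 0.5617608957 = 8.4196699619
Extrapolated: 8.4196699619 / 15 = 0.5613113308
Gap between inputs: 4.215e-04; correction applied: −0.0000280978.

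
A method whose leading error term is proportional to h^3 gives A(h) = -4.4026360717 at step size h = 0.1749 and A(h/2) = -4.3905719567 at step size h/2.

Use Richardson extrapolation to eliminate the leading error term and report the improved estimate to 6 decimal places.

r = 3, so 2^r = 8.
8*(-4.3905719567) = -35.1245756536; subtract (-4.4026360717) → -30.7219395819
(8*(-4.3905719567) − (-4.4026360717))/(8 − 1) = -4.3888485117

-4.388849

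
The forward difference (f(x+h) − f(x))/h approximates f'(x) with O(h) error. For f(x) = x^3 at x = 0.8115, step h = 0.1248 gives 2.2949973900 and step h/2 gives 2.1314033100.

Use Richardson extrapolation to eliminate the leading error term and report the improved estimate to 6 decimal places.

With r = 1 the leading error scales as h^1, so the weight is 2^1 = 2.
2^1 × A(h/2) = 4.2628066200; minus A(h) gives 1.9678092300.
Divide by 2^1 − 1 = 1.
So the Richardson estimate is 1.9678092300.

1.967809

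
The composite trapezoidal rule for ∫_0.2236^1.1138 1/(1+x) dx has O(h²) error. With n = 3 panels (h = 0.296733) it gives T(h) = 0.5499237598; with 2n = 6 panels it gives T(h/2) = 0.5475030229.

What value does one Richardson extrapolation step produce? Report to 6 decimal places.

0.546696

r = 2, so 2^r = 4.
4·0.5475030229 − 0.5499237598 = 1.6400883318
(4·0.5475030229 − 0.5499237598)/(4 − 1) = 0.5466961106
Correction |R − A(h/2)| = 8.069e-04; gap |A(h/2) − A(h)| = 2.421e-03.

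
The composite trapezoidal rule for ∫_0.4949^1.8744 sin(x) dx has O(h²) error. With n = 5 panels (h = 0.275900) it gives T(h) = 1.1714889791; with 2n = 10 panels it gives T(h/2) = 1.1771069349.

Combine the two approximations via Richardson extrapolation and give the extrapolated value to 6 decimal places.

1.178980

r = 2, so 2^r = 4.
2^2·A(h/2) = 4.7084277396; minus A(h) gives 3.5369387605.
Denominator 4 − 1 = 3.
So the Richardson estimate is 1.1789795868.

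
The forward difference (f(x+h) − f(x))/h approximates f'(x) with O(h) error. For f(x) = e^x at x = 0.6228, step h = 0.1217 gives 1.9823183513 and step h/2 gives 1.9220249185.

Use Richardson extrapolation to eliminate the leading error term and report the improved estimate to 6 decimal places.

Order 1 gives 2^r = 2 and 2^r − 1 = 1.
2·1.9220249185 = 3.8440498370; 3.8440498370 − 1.9823183513 = 1.8617314857
1.8617314857 ÷ 1 = 1.8617314857

1.861731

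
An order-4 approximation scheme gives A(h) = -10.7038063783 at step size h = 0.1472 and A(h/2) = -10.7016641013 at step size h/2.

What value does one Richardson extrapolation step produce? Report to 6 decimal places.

With r = 4 the leading error scales as h^4, so the weight is 2^4 = 16.
Top: 16(-10.7016641013) − (-10.7038063783) = -160.5228192425
Extrapolated: (-160.5228192425) / 15 = -10.7015212828
Correction |R − A(h/2)| = 1.428e-04; gap |A(h/2) − A(h)| = 2.142e-03.

-10.701521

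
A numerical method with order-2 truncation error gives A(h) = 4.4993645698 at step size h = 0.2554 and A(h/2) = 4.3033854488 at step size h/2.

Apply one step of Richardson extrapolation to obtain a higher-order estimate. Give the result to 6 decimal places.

With r = 2 the leading error scales as h^2, so the weight is 2^2 = 4.
Weighted: 17.2135417952 − 4.4993645698 = 12.7141772254
Denominator 4 − 1 = 3.
Result: 4.2380590751

4.238059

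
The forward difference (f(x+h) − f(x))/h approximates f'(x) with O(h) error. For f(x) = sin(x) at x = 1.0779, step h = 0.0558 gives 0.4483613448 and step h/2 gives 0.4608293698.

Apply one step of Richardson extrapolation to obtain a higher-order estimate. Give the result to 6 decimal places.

r = 1, so 2^r = 2.
Numerator 2*A(h/2) − A(h) = 2*0.4608293698 − 0.4483613448 = 0.4732973948
(2*0.4608293698 − 0.4483613448)/(2 − 1) = 0.4732973948
Gap between inputs: 1.247e-02; correction applied: +0.0124680250.

0.473297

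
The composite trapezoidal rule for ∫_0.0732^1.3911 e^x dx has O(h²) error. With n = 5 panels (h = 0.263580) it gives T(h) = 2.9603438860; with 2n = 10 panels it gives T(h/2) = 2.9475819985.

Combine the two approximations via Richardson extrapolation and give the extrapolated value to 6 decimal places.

Error is O(h^2); halving h shrinks it by 2^2 = 4.
4*2.9475819985 − 2.9603438860 = 8.8299841080
Extrapolated: 8.8299841080 / 3 = 2.9433280360

2.943328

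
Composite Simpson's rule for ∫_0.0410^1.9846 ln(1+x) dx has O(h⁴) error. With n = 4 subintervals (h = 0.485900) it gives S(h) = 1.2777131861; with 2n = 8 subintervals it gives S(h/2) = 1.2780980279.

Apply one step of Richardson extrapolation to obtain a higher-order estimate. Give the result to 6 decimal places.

1.278124

With r = 4 the leading error scales as h^4, so the weight is 2^4 = 16.
2^4·A(h/2) = 20.4495684464; minus A(h) gives 19.1718552603.
Divide by 2^4 − 1 = 15.
Result: 1.2781236840
Shift from A(h/2): +0.0000256561.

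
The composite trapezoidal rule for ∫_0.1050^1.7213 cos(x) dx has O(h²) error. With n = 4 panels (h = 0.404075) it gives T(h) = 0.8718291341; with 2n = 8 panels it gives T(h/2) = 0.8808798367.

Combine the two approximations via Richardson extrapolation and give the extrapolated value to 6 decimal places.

0.883897

r = 2: numerator weight 4, denominator 3.
4×0.8808798367 − 0.8718291341 = 2.6516902127
(4×0.8808798367 − 0.8718291341)/(4 − 1) = 0.8838967376
Correction |R − A(h/2)| = 3.017e-03; gap |A(h/2) − A(h)| = 9.051e-03.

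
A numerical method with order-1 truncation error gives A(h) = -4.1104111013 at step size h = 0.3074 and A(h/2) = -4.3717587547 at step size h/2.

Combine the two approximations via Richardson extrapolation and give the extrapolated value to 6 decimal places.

-4.633106

Order 1 gives 2^r = 2 and 2^r − 1 = 1.
Weighted: (-8.7435175094) − (-4.1104111013) = -4.6331064081
Divide by 2^1 − 1 = 1.
(-4.6331064081) ÷ 1 = -4.6331064081
Gap between inputs: 2.613e-01; correction applied: −0.2613476534.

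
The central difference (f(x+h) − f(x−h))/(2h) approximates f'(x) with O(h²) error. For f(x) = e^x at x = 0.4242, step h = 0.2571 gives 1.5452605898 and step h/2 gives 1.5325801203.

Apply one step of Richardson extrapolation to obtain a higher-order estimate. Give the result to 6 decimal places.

Error is O(h^2); halving h shrinks it by 2^2 = 4.
4 × 1.5325801203 − 1.5452605898 = 4.5850598914
Divide by 2^2 − 1 = 3.
Result: 1.5283532971

1.528353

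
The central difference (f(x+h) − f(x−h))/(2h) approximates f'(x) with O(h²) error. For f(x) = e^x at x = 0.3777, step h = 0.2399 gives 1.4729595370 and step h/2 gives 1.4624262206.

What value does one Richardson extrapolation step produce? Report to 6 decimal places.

Order 2 gives 2^r = 4 and 2^r − 1 = 3.
Numerator 4·A(h/2) − A(h) = 4·1.4624262206 − 1.4729595370 = 4.3767453454
Denominator 4 − 1 = 3.
So the Richardson estimate is 1.4589151151.

1.458915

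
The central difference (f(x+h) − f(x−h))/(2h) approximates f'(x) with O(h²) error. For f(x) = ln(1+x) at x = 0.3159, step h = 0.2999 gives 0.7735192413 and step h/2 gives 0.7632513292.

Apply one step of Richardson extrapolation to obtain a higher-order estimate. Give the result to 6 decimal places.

0.759829

Order 2 gives 2^r = 4 and 2^r − 1 = 3.
Difference of the inputs: 0.7632513292 − 0.7735192413 = -0.0102679121
Correction (A(h/2) − A(h))/(4 − 1) = (-0.0102679121)/3 = -0.0034226374
R = A(h/2) + (A(h/2) − A(h))/3 = 0.7632513292 − 0.0034226374 = 0.7598286918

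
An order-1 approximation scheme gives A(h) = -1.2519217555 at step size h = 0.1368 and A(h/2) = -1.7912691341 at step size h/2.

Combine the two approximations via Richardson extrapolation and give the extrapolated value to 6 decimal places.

-2.330617

Order 1 gives 2^r = 2 and 2^r − 1 = 1.
2*(-1.7912691341) = -3.5825382682; (-3.5825382682) − (-1.2519217555) = -2.3306165127
Extrapolated: (-2.3306165127) / 1 = -2.3306165127
Correction |R − A(h/2)| = 5.393e-01; gap |A(h/2) − A(h)| = 5.393e-01.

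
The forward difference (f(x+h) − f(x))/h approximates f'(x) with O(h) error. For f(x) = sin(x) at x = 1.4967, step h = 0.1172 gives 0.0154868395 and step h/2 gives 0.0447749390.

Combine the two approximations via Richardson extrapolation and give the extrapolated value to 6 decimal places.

Method order is 1; weight 2^1 = 2.
Numerator 2·A(h/2) − A(h) = 2·0.0447749390 − 0.0154868395 = 0.0740630385
(2·0.0447749390 − 0.0154868395)/(2 − 1) = 0.0740630385
Gap between inputs: 2.929e-02; correction applied: +0.0292880995.

0.074063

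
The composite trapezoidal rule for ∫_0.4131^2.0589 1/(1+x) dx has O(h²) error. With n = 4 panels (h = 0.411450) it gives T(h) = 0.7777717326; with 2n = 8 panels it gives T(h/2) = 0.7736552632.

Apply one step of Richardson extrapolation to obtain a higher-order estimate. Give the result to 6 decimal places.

0.772283

Method order is 2; weight 2^2 = 4.
4 × 0.7736552632 = 3.0946210528; 3.0946210528 − 0.7777717326 = 2.3168493202
Divide by 2^2 − 1 = 3.
So the Richardson estimate is 0.7722831067.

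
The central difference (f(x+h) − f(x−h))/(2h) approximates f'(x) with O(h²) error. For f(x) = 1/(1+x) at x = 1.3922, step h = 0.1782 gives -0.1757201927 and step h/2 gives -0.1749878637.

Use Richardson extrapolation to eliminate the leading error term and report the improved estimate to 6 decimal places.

-0.174744

Method order is 2; weight 2^2 = 4.
4×(-0.1749878637) = -0.6999514548; (-0.6999514548) − (-0.1757201927) = -0.5242312621
Denominator 4 − 1 = 3.
(-0.5242312621) ÷ 3 = -0.1747437540
Gap between inputs: 7.323e-04; correction applied: +0.0002441097.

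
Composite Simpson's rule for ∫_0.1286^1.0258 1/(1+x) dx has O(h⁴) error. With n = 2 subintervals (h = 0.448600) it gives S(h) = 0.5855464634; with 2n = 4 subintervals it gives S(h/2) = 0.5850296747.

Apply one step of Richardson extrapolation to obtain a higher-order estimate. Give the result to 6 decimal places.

0.584995

With r = 4 the leading error scales as h^4, so the weight is 2^4 = 16.
Top: 16(0.5850296747) − (0.5855464634) = 8.7749283318
Divide by 2^4 − 1 = 15.
Extrapolated: 8.7749283318 / 15 = 0.5849952221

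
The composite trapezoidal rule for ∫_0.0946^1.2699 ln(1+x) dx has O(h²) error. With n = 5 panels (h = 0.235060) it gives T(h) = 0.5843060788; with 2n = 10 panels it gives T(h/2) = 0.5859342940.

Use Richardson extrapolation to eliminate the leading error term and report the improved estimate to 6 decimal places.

Leading term ∝ h^2; use weight 4 = 2^2.
Difference of the inputs: 0.5859342940 − 0.5843060788 = 0.0016282152
Divide by 2^2 − 1 = 3: 0.0016282152/3 = 0.0005427384
R = 0.5859342940 + 0.0005427384 = 0.5864770324

0.586477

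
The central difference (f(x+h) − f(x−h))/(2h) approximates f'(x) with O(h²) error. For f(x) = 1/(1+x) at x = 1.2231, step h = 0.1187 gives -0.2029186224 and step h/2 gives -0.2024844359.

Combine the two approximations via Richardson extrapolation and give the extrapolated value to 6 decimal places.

The method has order 2: 2^2 = 4.
Difference of the inputs: -0.2024844359 − (-0.2029186224) = 0.0004341865
Divide by 2^2 − 1 = 3: 0.0004341865/3 = 0.0001447288
R = A(h/2) + (A(h/2) − A(h))/3 = -0.2024844359 + 0.0001447288 = -0.2023397071
Gap between inputs: 4.342e-04; correction applied: +0.0001447288.

-0.202340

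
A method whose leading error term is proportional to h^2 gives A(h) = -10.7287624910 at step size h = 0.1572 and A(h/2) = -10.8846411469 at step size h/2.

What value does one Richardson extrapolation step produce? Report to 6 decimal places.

-10.936601

The method has order 2: 2^2 = 4.
Numerator 4·A(h/2) − A(h) = 4·(-10.8846411469) − (-10.7287624910) = -32.8098020966
(4·(-10.8846411469) − (-10.7287624910))/(4 − 1) = -10.9366006989
Gap between inputs: 1.559e-01; correction applied: −0.0519595520.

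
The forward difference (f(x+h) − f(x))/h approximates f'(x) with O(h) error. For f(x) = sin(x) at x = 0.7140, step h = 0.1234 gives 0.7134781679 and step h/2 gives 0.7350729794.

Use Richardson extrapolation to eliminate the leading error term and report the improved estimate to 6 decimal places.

r = 1, so 2^r = 2.
Weighted: 1.4701459588 − 0.7134781679 = 0.7566677909
Denominator 2 − 1 = 1.
So the Richardson estimate is 0.7566677909.

0.756668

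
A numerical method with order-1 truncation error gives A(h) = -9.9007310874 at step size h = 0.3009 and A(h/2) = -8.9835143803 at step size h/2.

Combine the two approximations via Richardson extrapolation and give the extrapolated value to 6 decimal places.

-8.066298

The method has order 1: 2^1 = 2.
A(h/2) − A(h) = -8.9835143803 − (-9.9007310874) = 0.9172167071
Correction (A(h/2) − A(h))/(2 − 1) = 0.9172167071/1 = 0.9172167071
R = A(h/2) + (A(h/2) − A(h))/1 = -8.9835143803 + 0.9172167071 = -8.0662976732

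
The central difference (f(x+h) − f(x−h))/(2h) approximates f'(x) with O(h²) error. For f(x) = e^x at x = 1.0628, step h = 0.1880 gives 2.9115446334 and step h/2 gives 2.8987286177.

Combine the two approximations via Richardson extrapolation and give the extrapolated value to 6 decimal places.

2.894457

r = 2: numerator weight 4, denominator 3.
Difference of the inputs: 2.8987286177 − 2.9115446334 = -0.0128160157
Correction (A(h/2) − A(h))/(4 − 1) = (-0.0128160157)/3 = -0.0042720052
R = 2.8987286177 − 0.0042720052 = 2.8944566125
Gap between inputs: 1.282e-02; correction applied: −0.0042720052.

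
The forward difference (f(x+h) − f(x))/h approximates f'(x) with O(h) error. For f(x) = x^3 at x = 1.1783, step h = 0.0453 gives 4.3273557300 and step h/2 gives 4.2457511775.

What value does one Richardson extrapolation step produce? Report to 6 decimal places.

4.164147

r = 1: numerator weight 2, denominator 1.
Weighted: 8.4915023550 − 4.3273557300 = 4.1641466250
Extrapolated: 4.1641466250 / 1 = 4.1641466250
Correction |R − A(h/2)| = 8.160e-02; gap |A(h/2) − A(h)| = 8.160e-02.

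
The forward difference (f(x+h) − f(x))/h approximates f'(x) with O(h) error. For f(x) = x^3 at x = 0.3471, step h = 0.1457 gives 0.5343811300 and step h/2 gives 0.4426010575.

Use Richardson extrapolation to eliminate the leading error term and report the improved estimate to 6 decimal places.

Error is O(h^1); halving h shrinks it by 2^1 = 2.
Weighted: 0.8852021150 − 0.5343811300 = 0.3508209850
Denominator 2 − 1 = 1.
Result: 0.3508209850
Gap between inputs: 9.178e-02; correction applied: −0.0917800725.

0.350821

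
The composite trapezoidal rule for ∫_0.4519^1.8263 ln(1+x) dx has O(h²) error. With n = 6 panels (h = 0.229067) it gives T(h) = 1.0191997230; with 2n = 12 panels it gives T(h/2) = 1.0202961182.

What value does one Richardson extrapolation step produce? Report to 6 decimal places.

1.020662

Method order is 2; weight 2^2 = 4.
Difference of the inputs: 1.0202961182 − 1.0191997230 = 0.0010963952
Divide by 2^2 − 1 = 3: 0.0010963952/3 = 0.0003654651
R = 1.0202961182 + 0.0003654651 = 1.0206615833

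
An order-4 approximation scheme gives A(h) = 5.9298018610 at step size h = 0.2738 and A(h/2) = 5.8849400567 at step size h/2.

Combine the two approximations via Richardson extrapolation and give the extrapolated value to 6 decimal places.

5.881949

With r = 4 the leading error scales as h^4, so the weight is 2^4 = 16.
Difference of the inputs: 5.8849400567 − 5.9298018610 = -0.0448618043
Correction (A(h/2) − A(h))/(16 − 1) = (-0.0448618043)/15 = -0.0029907870
R = 5.8849400567 − 0.0029907870 = 5.8819492697
Gap between inputs: 4.486e-02; correction applied: −0.0029907870.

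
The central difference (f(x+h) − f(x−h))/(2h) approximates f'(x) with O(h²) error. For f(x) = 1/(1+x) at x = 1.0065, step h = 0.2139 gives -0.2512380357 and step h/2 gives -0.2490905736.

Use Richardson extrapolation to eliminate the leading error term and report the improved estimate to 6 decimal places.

-0.248375

The method has order 2: 2^2 = 4.
Difference of the inputs: -0.2490905736 − (-0.2512380357) = 0.0021474621
Correction (A(h/2) − A(h))/(4 − 1) = 0.0021474621/3 = 0.0007158207
R = -0.2490905736 + 0.0007158207 = -0.2483747529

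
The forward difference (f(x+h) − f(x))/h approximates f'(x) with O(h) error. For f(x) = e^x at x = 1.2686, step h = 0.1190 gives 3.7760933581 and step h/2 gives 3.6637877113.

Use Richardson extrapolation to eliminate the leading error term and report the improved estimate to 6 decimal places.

3.551482

Error is O(h^1); halving h shrinks it by 2^1 = 2.
2 × 3.6637877113 − 3.7760933581 = 3.5514820645
Divide by 2^1 − 1 = 1.
3.5514820645 ÷ 1 = 3.5514820645
Correction |R − A(h/2)| = 1.123e-01; gap |A(h/2) − A(h)| = 1.123e-01.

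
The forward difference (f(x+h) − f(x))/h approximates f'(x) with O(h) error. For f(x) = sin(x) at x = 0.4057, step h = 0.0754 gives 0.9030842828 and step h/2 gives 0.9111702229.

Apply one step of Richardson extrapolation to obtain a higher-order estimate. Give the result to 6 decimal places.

r = 1, so 2^r = 2.
Weighted: 1.8223404458 − 0.9030842828 = 0.9192561630
Divide by 2^1 − 1 = 1.
So the Richardson estimate is 0.9192561630.

0.919256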